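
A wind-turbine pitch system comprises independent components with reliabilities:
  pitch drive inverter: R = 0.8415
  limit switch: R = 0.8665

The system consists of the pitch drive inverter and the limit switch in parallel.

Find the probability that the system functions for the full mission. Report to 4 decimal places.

Parallel (pitch drive inverter and limit switch): 1 − (1 − 0.841500)(1 − 0.866500) = 0.9788

0.9788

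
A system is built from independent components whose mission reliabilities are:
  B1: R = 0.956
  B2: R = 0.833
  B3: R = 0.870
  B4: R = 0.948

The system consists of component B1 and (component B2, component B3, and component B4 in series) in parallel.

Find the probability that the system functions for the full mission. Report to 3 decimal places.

0.986

Series (B2, B3, and B4): 0.83300 × 0.87000 × 0.94800 = 0.68703
Parallel (B1 and [0.68703]): 1 − (1 − 0.95600)(1 − 0.68703) = 0.986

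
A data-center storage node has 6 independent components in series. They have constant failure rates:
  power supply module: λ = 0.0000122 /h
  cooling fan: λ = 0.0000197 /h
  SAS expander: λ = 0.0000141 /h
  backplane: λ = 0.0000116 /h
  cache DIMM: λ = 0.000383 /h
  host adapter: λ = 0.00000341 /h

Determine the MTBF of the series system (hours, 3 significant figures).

2250

Series of exponential components: λ_sys = Σ λ_i
λ_sys = 0.0000122 + 0.0000197 + 0.0000141 + 0.0000116 + 0.000383 + 0.00000341 = 4.4401e-04 /h
MTBF = 1 / λ_sys = 2250 h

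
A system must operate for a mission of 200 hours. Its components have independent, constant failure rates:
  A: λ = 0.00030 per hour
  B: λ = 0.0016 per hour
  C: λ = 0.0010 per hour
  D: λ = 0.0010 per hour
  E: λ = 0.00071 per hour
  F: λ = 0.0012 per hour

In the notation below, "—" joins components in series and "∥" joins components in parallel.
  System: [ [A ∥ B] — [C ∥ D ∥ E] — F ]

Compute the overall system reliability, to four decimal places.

R(A) = exp(−0.00030 × 200) = 0.941765
R(B) = exp(−0.0016 × 200) = 0.726149
R(C) = exp(−0.0010 × 200) = 0.818731
R(D) = exp(−0.0010 × 200) = 0.818731
R(E) = exp(−0.00071 × 200) = 0.867621
R(F) = exp(−0.0012 × 200) = 0.786628
Parallel (A and B): 1 − (1 − 0.941765)(1 − 0.726149) = 0.984052
Parallel (C, D, and E): 1 − (1 − 0.818731)(1 − 0.818731)(1 − 0.867621) = 0.995650
Series ([0.984052], [0.995650], and F): 0.984052 × 0.995650 × 0.786628 = 0.7707

0.7707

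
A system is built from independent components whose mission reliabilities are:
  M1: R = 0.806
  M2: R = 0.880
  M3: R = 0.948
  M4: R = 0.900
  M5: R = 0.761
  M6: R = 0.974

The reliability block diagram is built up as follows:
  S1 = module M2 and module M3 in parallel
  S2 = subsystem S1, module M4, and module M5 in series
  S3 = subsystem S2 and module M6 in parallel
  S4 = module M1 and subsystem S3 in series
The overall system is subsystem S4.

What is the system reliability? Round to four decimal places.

Parallel (M2 and M3): 1 − (1 − 0.880000)(1 − 0.948000) = 0.993760
Series ([0.993760], M4, and M5): 0.993760 × 0.900000 × 0.761000 = 0.680626
Parallel ([0.680626] and M6): 1 − (1 − 0.680626)(1 − 0.974000) = 0.991696
Series (M1 and [0.991696]): 0.806000 × 0.991696 = 0.7993

0.7993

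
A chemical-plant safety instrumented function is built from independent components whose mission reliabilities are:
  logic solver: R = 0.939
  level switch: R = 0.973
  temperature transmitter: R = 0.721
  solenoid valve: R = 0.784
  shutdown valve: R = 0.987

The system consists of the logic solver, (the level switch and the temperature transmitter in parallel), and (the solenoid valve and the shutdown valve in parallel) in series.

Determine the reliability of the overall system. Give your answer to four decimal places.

Parallel (level switch and temperature transmitter): 1 − (1 − 0.973000)(1 − 0.721000) = 0.992467
Parallel (solenoid valve and shutdown valve): 1 − (1 − 0.784000)(1 − 0.987000) = 0.997192
Series (logic solver, [0.992467], and [0.997192]): 0.939000 × 0.992467 × 0.997192 = 0.9293

0.9293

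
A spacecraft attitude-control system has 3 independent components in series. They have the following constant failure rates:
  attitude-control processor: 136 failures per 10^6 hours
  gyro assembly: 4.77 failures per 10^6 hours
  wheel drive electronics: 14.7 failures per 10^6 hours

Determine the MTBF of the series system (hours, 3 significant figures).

6430

Series of exponential components: λ_sys = Σ λ_i
λ_sys = 0.000136 + 0.00000477 + 0.0000147 = 1.5547e-04 /h
MTBF = 1 / λ_sys = 6430 h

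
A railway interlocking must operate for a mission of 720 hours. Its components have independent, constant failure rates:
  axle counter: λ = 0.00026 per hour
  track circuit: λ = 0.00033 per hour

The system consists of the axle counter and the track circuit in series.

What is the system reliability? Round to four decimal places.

R(axle counter) = exp(−0.00026 × 720) = 0.829278
R(track circuit) = exp(−0.00033 × 720) = 0.788518
Series (axle counter and track circuit): 0.829278 × 0.788518 = 0.6539

0.6539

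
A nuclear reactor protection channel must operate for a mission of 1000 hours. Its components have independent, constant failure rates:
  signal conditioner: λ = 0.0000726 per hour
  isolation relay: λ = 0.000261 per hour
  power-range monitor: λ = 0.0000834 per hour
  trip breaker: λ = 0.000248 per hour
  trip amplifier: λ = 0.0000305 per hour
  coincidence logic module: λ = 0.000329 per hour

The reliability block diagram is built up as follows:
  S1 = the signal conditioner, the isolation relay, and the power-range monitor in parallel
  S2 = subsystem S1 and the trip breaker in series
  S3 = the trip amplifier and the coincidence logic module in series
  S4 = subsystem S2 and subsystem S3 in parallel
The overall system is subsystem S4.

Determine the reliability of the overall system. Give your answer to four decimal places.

0.9334

R(signal conditioner) = exp(−0.0000726 × 1000) = 0.929973
R(isolation relay) = exp(−0.000261 × 1000) = 0.770281
R(power-range monitor) = exp(−0.0000834 × 1000) = 0.919983
R(trip breaker) = exp(−0.000248 × 1000) = 0.780360
R(trip amplifier) = exp(−0.0000305 × 1000) = 0.969960
R(coincidence logic module) = exp(−0.000329 × 1000) = 0.719643
Parallel (signal conditioner, isolation relay, and power-range monitor): 1 − (1 − 0.929973)(1 − 0.770281)(1 − 0.919983) = 0.998713
Series ([0.998713] and trip breaker): 0.998713 × 0.780360 = 0.779356
Series (trip amplifier and coincidence logic module): 0.969960 × 0.719643 = 0.698025
Parallel ([0.779356] and [0.698025]): 1 − (1 − 0.779356)(1 − 0.698025) = 0.9334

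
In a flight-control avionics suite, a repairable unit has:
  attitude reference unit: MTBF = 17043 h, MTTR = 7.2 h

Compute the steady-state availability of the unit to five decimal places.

0.99958

A(attitude reference unit) = MTBF/(MTBF+MTTR) = 17043/(17043+7.2) = 0.99958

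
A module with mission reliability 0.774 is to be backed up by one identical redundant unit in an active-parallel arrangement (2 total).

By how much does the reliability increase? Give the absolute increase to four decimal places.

0.1749

R_before = 0.774
R_after = 1 − (1 − 0.774)^2 = 0.9489
ΔR = 0.9489 − 0.774 = 0.1749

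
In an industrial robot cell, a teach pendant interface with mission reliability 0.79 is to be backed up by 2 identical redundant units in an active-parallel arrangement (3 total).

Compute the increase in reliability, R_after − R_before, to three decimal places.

R_before = 0.79
R_after = 1 − (1 − 0.79)^3 = 0.991
ΔR = 0.991 − 0.79 = 0.201

0.201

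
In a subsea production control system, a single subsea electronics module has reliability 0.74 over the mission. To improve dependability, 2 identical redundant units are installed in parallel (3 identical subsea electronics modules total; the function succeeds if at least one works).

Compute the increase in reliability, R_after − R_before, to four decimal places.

R_before = 0.74
R_after = 1 − (1 − 0.74)^3 = 0.9824
ΔR = 0.9824 − 0.74 = 0.2424

0.2424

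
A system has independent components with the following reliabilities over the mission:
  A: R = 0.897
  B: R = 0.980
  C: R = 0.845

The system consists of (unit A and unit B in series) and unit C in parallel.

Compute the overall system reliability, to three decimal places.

Series (A and B): 0.89700 × 0.98000 = 0.87906
Parallel ([0.87906] and C): 1 − (1 − 0.87906)(1 − 0.84500) = 0.981

0.981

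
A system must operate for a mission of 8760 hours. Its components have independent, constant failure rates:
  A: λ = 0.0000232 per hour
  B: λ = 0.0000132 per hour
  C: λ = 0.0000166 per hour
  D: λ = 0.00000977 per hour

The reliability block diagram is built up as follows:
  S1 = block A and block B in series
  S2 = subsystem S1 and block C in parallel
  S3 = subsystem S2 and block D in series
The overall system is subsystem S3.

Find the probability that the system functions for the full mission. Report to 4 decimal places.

0.8841

R(A) = exp(−0.0000232 × 8760) = 0.816089
R(B) = exp(−0.0000132 × 8760) = 0.890803
R(C) = exp(−0.0000166 × 8760) = 0.864663
R(D) = exp(−0.00000977 × 8760) = 0.917975
Series (A and B): 0.816089 × 0.890803 = 0.726975
Parallel ([0.726975] and C): 1 − (1 − 0.726975)(1 − 0.864663) = 0.963050
Series ([0.963050] and D): 0.963050 × 0.917975 = 0.8841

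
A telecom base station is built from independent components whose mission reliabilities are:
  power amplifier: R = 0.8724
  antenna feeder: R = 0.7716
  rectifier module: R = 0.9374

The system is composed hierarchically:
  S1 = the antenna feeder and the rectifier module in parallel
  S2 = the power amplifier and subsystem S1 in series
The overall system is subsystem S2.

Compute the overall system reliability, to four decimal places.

0.8599

Parallel (antenna feeder and rectifier module): 1 − (1 − 0.771600)(1 − 0.937400) = 0.985702
Series (power amplifier and [0.985702]): 0.872400 × 0.985702 = 0.8599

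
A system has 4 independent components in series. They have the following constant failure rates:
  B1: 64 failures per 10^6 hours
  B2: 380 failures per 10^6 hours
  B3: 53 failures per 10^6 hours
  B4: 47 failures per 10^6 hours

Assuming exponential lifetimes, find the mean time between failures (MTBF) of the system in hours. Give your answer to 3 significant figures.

1840

Series of exponential components: λ_sys = Σ λ_i
λ_sys = 0.000064 + 0.00038 + 0.000053 + 0.000047 = 5.4400e-04 /h
MTBF = 1 / λ_sys = 1840 h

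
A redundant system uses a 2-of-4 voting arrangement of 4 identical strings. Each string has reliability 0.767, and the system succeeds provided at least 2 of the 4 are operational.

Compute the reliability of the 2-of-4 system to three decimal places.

R = Σ_{i=2}^{4} C(4,i) p^i (1−p)^{4−i} with p = 0.767
C(4,2)·0.767^2·0.233^2 = 0.19163
C(4,3)·0.767^3·0.233^1 = 0.42053
C(4,4)·0.767^4·0.233^0 = 0.34608
Sum = 0.958

0.958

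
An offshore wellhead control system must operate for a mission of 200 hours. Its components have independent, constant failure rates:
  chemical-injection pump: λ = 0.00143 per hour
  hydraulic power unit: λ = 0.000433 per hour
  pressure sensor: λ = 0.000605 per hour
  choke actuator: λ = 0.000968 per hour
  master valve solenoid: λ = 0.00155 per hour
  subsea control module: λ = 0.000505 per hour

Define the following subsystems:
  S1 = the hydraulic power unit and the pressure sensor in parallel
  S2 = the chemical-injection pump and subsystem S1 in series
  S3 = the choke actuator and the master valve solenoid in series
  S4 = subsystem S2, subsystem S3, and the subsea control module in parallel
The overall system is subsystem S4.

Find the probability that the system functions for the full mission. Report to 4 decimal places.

0.9903

R(chemical-injection pump) = exp(−0.00143 × 200) = 0.751263
R(hydraulic power unit) = exp(−0.000433 × 200) = 0.917044
R(pressure sensor) = exp(−0.000605 × 200) = 0.886034
R(choke actuator) = exp(−0.000968 × 200) = 0.823987
R(master valve solenoid) = exp(−0.00155 × 200) = 0.733447
R(subsea control module) = exp(−0.000505 × 200) = 0.903933
Parallel (hydraulic power unit and pressure sensor): 1 − (1 − 0.917044)(1 − 0.886034) = 0.990546
Series (chemical-injection pump and [0.990546]): 0.751263 × 0.990546 = 0.744161
Series (choke actuator and master valve solenoid): 0.823987 × 0.733447 = 0.604351
Parallel ([0.744161], [0.604351], and subsea control module): 1 − (1 − 0.744161)(1 − 0.604351)(1 − 0.903933) = 0.9903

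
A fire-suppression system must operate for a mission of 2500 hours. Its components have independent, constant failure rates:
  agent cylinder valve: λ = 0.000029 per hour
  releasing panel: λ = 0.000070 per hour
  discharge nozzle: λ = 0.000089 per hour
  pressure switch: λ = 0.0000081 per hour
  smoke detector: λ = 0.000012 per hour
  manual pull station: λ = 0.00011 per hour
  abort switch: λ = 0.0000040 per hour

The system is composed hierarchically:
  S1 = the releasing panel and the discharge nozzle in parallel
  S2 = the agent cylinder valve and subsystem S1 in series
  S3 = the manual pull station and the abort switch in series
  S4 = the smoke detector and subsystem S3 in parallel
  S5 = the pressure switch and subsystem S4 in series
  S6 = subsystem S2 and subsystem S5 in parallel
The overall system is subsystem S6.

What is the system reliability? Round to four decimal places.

R(agent cylinder valve) = exp(−0.000029 × 2500) = 0.930066
R(releasing panel) = exp(−0.000070 × 2500) = 0.839457
R(discharge nozzle) = exp(−0.000089 × 2500) = 0.800515
R(pressure switch) = exp(−0.0000081 × 2500) = 0.979954
R(smoke detector) = exp(−0.000012 × 2500) = 0.970446
R(manual pull station) = exp(−0.00011 × 2500) = 0.759572
R(abort switch) = exp(−0.0000040 × 2500) = 0.990050
Parallel (releasing panel and discharge nozzle): 1 − (1 − 0.839457)(1 − 0.800515) = 0.967974
Series (agent cylinder valve and [0.967974]): 0.930066 × 0.967974 = 0.900280
Series (manual pull station and abort switch): 0.759572 × 0.990050 = 0.752014
Parallel (smoke detector and [0.752014]): 1 − (1 − 0.970446)(1 − 0.752014) = 0.992671
Series (pressure switch and [0.992671]): 0.979954 × 0.992671 = 0.972772
Parallel ([0.900280] and [0.972772]): 1 − (1 − 0.900280)(1 − 0.972772) = 0.9973

0.9973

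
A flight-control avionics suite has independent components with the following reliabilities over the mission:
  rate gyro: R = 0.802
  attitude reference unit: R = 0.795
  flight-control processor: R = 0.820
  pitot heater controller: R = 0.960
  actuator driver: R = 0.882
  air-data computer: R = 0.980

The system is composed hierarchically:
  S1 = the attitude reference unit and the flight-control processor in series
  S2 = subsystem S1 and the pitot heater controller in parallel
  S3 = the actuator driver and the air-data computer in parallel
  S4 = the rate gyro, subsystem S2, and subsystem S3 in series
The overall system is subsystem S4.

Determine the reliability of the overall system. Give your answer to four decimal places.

0.7890

Series (attitude reference unit and flight-control processor): 0.795000 × 0.820000 = 0.651900
Parallel ([0.651900] and pitot heater controller): 1 − (1 − 0.651900)(1 − 0.960000) = 0.986076
Parallel (actuator driver and air-data computer): 1 − (1 − 0.882000)(1 − 0.980000) = 0.997640
Series (rate gyro, [0.986076], and [0.997640]): 0.802000 × 0.986076 × 0.997640 = 0.7890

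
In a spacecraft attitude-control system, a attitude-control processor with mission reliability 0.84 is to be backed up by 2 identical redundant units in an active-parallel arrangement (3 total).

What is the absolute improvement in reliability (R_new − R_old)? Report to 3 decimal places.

R_before = 0.84
R_after = 1 − (1 − 0.84)^3 = 0.996
ΔR = 0.996 − 0.84 = 0.156

0.156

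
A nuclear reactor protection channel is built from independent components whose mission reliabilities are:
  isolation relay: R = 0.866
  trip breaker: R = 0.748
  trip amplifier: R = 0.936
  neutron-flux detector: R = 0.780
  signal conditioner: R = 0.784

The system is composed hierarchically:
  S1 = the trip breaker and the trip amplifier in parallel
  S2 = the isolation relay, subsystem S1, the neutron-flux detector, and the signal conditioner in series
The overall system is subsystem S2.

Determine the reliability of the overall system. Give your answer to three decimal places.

0.521

Parallel (trip breaker and trip amplifier): 1 − (1 − 0.74800)(1 − 0.93600) = 0.98387
Series (isolation relay, [0.98387], neutron-flux detector, and signal conditioner): 0.86600 × 0.98387 × 0.78000 × 0.78400 = 0.521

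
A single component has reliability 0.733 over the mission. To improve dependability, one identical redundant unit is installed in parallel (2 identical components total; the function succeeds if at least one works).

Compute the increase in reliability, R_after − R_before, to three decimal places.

R_before = 0.733
R_after = 1 − (1 − 0.733)^2 = 0.929
ΔR = 0.929 − 0.733 = 0.196

0.196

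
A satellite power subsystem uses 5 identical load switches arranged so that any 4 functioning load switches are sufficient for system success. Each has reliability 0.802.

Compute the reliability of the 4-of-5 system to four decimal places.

0.7414

R = Σ_{i=4}^{5} C(5,i) p^i (1−p)^{5−i} with p = 0.802
C(5,4)·0.802^4·0.198^1 = 0.409574
C(5,5)·0.802^5·0.198^0 = 0.331797
Sum = 0.7414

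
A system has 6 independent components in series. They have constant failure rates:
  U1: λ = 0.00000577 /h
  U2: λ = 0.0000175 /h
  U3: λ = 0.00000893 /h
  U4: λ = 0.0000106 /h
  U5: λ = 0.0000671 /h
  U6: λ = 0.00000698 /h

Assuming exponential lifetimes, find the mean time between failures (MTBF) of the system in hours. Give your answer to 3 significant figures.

8560

Series of exponential components: λ_sys = Σ λ_i
λ_sys = 0.00000577 + 0.0000175 + 0.00000893 + 0.0000106 + 0.0000671 + 0.00000698 = 1.1688e-04 /h
MTBF = 1 / λ_sys = 8560 h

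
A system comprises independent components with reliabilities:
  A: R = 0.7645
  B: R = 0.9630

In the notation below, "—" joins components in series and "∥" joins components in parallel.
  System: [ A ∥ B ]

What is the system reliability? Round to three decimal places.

0.991

Parallel (A and B): 1 − (1 − 0.76450)(1 − 0.96300) = 0.991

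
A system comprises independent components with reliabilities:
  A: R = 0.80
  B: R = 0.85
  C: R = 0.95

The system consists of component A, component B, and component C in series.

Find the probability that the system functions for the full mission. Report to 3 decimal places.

0.646

Series (A, B, and C): 0.80000 × 0.85000 × 0.95000 = 0.646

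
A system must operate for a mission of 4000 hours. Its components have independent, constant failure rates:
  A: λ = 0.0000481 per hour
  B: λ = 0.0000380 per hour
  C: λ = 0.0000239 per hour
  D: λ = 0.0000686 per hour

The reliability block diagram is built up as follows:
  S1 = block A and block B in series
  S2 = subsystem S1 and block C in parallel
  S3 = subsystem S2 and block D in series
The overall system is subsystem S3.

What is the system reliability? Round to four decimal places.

R(A) = exp(−0.0000481 × 4000) = 0.824977
R(B) = exp(−0.0000380 × 4000) = 0.858988
R(C) = exp(−0.0000239 × 4000) = 0.908827
R(D) = exp(−0.0000686 × 4000) = 0.760028
Series (A and B): 0.824977 × 0.858988 = 0.708645
Parallel ([0.708645] and C): 1 − (1 − 0.708645)(1 − 0.908827) = 0.973436
Series ([0.973436] and D): 0.973436 × 0.760028 = 0.7398

0.7398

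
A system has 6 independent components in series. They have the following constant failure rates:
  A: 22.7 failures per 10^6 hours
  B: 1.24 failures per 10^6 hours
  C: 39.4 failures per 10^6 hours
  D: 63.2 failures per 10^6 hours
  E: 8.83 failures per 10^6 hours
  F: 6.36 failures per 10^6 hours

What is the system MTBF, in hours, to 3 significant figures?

7060

Series of exponential components: λ_sys = Σ λ_i
λ_sys = 0.0000227 + 0.00000124 + 0.0000394 + 0.0000632 + 0.00000883 + 0.00000636 = 1.4173e-04 /h
MTBF = 1 / λ_sys = 7060 h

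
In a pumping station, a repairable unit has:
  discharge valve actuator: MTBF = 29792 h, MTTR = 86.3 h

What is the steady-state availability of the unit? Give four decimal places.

0.9971

A(discharge valve actuator) = MTBF/(MTBF+MTTR) = 29792/(29792+86.3) = 0.9971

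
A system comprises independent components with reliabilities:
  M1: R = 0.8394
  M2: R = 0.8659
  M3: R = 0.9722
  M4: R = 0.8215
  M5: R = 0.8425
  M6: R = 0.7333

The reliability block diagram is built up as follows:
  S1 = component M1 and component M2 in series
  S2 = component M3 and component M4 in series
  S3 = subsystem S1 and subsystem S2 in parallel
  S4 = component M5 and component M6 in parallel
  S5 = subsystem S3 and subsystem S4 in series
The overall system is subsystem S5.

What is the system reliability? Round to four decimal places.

0.9053

Series (M1 and M2): 0.839400 × 0.865900 = 0.726836
Series (M3 and M4): 0.972200 × 0.821500 = 0.798662
Parallel ([0.726836] and [0.798662]): 1 − (1 − 0.726836)(1 − 0.798662) = 0.945002
Parallel (M5 and M6): 1 − (1 − 0.842500)(1 − 0.733300) = 0.957995
Series ([0.945002] and [0.957995]): 0.945002 × 0.957995 = 0.9053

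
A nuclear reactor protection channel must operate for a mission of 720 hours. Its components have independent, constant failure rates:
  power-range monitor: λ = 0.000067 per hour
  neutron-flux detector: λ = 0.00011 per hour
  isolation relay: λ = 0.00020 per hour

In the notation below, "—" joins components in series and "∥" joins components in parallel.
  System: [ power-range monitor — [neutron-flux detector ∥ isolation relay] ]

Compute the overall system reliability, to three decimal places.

0.943

R(power-range monitor) = exp(−0.000067 × 720) = 0.95291
R(neutron-flux detector) = exp(−0.00011 × 720) = 0.92386
R(isolation relay) = exp(−0.00020 × 720) = 0.86589
Parallel (neutron-flux detector and isolation relay): 1 − (1 − 0.92386)(1 − 0.86589) = 0.98979
Series (power-range monitor and [0.98979]): 0.95291 × 0.98979 = 0.943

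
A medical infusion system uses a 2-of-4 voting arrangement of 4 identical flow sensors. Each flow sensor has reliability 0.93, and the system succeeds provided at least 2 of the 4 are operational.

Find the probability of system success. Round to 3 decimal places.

R = Σ_{i=2}^{4} C(4,i) p^i (1−p)^{4−i} with p = 0.93
C(4,2)·0.93^2·0.07^2 = 0.02543
C(4,3)·0.93^3·0.07^1 = 0.22522
C(4,4)·0.93^4·0.07^0 = 0.74805
Sum = 0.999

0.999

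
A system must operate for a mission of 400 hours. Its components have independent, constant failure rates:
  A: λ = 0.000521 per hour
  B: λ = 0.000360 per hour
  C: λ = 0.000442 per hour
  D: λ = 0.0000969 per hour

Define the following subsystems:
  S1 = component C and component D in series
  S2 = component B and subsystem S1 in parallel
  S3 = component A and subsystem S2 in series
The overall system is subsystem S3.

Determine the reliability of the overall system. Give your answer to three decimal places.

R(A) = exp(−0.000521 × 400) = 0.81188
R(B) = exp(−0.000360 × 400) = 0.86589
R(C) = exp(−0.000442 × 400) = 0.83795
R(D) = exp(−0.0000969 × 400) = 0.96198
Series (C and D): 0.83795 × 0.96198 = 0.80609
Parallel (B and [0.80609]): 1 − (1 − 0.86589)(1 − 0.80609) = 0.97399
Series (A and [0.97399]): 0.81188 × 0.97399 = 0.791

0.791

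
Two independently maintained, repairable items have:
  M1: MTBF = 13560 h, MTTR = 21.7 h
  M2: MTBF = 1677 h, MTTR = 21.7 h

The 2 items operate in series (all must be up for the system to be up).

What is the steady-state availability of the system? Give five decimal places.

0.98565

A(M1) = MTBF/(MTBF+MTTR) = 13560/(13560+21.7) = 0.998402
A(M2) = MTBF/(MTBF+MTTR) = 1677/(1677+21.7) = 0.987226
Series availability: 0.998402 × 0.987226 = 0.98565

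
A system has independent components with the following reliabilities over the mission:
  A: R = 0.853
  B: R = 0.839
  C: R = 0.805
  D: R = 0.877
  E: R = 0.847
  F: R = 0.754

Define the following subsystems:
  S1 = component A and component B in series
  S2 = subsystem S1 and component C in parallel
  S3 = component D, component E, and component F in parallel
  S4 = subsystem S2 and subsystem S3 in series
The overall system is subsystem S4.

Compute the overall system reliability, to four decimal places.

Series (A and B): 0.853000 × 0.839000 = 0.715667
Parallel ([0.715667] and C): 1 − (1 − 0.715667)(1 − 0.805000) = 0.944555
Parallel (D, E, and F): 1 − (1 − 0.877000)(1 − 0.847000)(1 − 0.754000) = 0.995371
Series ([0.944555] and [0.995371]): 0.944555 × 0.995371 = 0.9402

0.9402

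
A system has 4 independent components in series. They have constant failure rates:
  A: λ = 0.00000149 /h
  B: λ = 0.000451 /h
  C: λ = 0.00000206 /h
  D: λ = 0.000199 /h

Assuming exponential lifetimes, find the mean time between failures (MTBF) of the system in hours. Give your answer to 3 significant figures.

1530

Series of exponential components: λ_sys = Σ λ_i
λ_sys = 0.00000149 + 0.000451 + 0.00000206 + 0.000199 = 6.5355e-04 /h
MTBF = 1 / λ_sys = 1530 h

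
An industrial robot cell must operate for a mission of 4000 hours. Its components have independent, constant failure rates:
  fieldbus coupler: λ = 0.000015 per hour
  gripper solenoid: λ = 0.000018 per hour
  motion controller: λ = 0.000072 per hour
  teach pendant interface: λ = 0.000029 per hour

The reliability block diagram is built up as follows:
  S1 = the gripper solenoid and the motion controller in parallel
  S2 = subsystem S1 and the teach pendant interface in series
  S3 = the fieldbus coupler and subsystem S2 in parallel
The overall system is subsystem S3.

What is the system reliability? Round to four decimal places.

R(fieldbus coupler) = exp(−0.000015 × 4000) = 0.941765
R(gripper solenoid) = exp(−0.000018 × 4000) = 0.930531
R(motion controller) = exp(−0.000072 × 4000) = 0.749762
R(teach pendant interface) = exp(−0.000029 × 4000) = 0.890475
Parallel (gripper solenoid and motion controller): 1 − (1 − 0.930531)(1 − 0.749762) = 0.982616
Series ([0.982616] and teach pendant interface): 0.982616 × 0.890475 = 0.874995
Parallel (fieldbus coupler and [0.874995]): 1 − (1 − 0.941765)(1 − 0.874995) = 0.9927

0.9927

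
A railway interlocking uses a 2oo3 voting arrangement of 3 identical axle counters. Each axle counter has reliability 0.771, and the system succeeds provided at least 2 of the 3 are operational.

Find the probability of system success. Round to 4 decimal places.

R = Σ_{i=2}^{3} C(3,i) p^i (1−p)^{3−i} with p = 0.771
C(3,2)·0.771^2·0.229^1 = 0.408381
C(3,3)·0.771^3·0.229^0 = 0.458314
Sum = 0.8667

0.8667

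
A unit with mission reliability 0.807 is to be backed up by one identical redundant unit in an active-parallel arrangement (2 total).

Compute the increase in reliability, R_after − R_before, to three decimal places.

0.156

R_before = 0.807
R_after = 1 − (1 − 0.807)^2 = 0.963
ΔR = 0.963 − 0.807 = 0.156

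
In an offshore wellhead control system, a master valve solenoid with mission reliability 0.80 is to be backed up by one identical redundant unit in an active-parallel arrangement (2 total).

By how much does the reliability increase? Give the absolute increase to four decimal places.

0.1600

R_before = 0.80
R_after = 1 − (1 − 0.80)^2 = 0.9600
ΔR = 0.9600 − 0.80 = 0.1600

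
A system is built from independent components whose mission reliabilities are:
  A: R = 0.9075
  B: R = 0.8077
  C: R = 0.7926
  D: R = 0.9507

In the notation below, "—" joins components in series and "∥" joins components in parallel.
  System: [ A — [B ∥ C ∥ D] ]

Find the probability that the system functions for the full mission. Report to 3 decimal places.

Parallel (B, C, and D): 1 − (1 − 0.80770)(1 − 0.79260)(1 − 0.95070) = 0.99803
Series (A and [0.99803]): 0.90750 × 0.99803 = 0.906

0.906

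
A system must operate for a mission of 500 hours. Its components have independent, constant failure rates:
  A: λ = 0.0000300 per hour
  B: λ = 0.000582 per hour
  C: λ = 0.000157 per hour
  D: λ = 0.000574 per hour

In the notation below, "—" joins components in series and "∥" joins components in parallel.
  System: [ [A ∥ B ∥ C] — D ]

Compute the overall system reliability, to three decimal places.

R(A) = exp(−0.0000300 × 500) = 0.98511
R(B) = exp(−0.000582 × 500) = 0.74752
R(C) = exp(−0.000157 × 500) = 0.92450
R(D) = exp(−0.000574 × 500) = 0.75051
Parallel (A, B, and C): 1 − (1 − 0.98511)(1 − 0.74752)(1 − 0.92450) = 0.99972
Series ([0.99972] and D): 0.99972 × 0.75051 = 0.750

0.750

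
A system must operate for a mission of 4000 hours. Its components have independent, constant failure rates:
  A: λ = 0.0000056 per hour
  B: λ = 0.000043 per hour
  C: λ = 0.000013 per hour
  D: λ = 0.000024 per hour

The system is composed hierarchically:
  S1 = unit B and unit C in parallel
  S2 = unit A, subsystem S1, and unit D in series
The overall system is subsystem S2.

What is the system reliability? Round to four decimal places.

R(A) = exp(−0.0000056 × 4000) = 0.977849
R(B) = exp(−0.000043 × 4000) = 0.841979
R(C) = exp(−0.000013 × 4000) = 0.949329
R(D) = exp(−0.000024 × 4000) = 0.908464
Parallel (B and C): 1 − (1 − 0.841979)(1 − 0.949329) = 0.991993
Series (A, [0.991993], and D): 0.977849 × 0.991993 × 0.908464 = 0.8812

0.8812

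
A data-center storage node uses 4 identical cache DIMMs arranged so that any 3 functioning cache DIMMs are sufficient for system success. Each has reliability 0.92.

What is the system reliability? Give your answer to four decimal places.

0.9656

R = Σ_{i=3}^{4} C(4,i) p^i (1−p)^{4−i} with p = 0.92
C(4,3)·0.92^3·0.08^1 = 0.249180
C(4,4)·0.92^4·0.08^0 = 0.716393
Sum = 0.9656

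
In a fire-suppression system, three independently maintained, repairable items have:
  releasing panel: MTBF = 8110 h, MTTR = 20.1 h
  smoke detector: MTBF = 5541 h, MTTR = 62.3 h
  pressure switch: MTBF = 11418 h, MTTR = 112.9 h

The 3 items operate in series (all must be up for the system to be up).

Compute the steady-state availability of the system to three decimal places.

0.977

A(releasing panel) = MTBF/(MTBF+MTTR) = 8110/(8110+20.1) = 0.997528
A(smoke detector) = MTBF/(MTBF+MTTR) = 5541/(5541+62.3) = 0.988882
A(pressure switch) = MTBF/(MTBF+MTTR) = 11418/(11418+112.9) = 0.990209
Series availability: 0.997528 × 0.988882 × 0.990209 = 0.977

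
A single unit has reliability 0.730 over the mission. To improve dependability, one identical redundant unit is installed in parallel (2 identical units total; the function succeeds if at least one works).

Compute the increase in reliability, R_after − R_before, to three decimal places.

0.197

R_before = 0.730
R_after = 1 − (1 − 0.730)^2 = 0.927
ΔR = 0.927 − 0.730 = 0.197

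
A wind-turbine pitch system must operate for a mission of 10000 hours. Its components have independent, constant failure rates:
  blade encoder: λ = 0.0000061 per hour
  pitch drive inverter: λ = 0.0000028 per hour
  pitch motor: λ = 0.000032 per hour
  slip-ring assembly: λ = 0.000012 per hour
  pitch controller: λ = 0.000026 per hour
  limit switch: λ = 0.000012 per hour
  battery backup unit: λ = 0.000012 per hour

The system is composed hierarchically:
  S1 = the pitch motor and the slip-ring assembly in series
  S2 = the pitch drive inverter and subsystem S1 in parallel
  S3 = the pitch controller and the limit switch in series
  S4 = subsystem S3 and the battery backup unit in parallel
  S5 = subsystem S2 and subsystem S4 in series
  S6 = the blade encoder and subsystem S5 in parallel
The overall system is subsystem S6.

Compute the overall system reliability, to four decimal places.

0.9973

R(blade encoder) = exp(−0.0000061 × 10000) = 0.940823
R(pitch drive inverter) = exp(−0.0000028 × 10000) = 0.972388
R(pitch motor) = exp(−0.000032 × 10000) = 0.726149
R(slip-ring assembly) = exp(−0.000012 × 10000) = 0.886920
R(pitch controller) = exp(−0.000026 × 10000) = 0.771052
R(limit switch) = exp(−0.000012 × 10000) = 0.886920
R(battery backup unit) = exp(−0.000012 × 10000) = 0.886920
Series (pitch motor and slip-ring assembly): 0.726149 × 0.886920 = 0.644036
Parallel (pitch drive inverter and [0.644036]): 1 − (1 − 0.972388)(1 − 0.644036) = 0.990171
Series (pitch controller and limit switch): 0.771052 × 0.886920 = 0.683861
Parallel ([0.683861] and battery backup unit): 1 − (1 − 0.683861)(1 − 0.886920) = 0.964251
Series ([0.990171] and [0.964251]): 0.990171 × 0.964251 = 0.954773
Parallel (blade encoder and [0.954773]): 1 − (1 − 0.940823)(1 − 0.954773) = 0.9973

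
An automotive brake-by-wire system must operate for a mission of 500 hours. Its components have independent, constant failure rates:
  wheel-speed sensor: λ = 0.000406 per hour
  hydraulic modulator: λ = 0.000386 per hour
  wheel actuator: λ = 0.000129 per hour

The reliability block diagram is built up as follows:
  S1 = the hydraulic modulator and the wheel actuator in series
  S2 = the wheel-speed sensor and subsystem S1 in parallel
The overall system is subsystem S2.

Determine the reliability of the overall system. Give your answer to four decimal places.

R(wheel-speed sensor) = exp(−0.000406 × 500) = 0.816278
R(hydraulic modulator) = exp(−0.000386 × 500) = 0.824482
R(wheel actuator) = exp(−0.000129 × 500) = 0.937536
Series (hydraulic modulator and wheel actuator): 0.824482 × 0.937536 = 0.772982
Parallel (wheel-speed sensor and [0.772982]): 1 − (1 − 0.816278)(1 − 0.772982) = 0.9583

0.9583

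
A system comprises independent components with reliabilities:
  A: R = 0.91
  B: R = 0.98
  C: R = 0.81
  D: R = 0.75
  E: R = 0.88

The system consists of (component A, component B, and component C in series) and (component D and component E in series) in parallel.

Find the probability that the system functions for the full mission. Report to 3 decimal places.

0.906

Series (A, B, and C): 0.91000 × 0.98000 × 0.81000 = 0.72236
Series (D and E): 0.75000 × 0.88000 = 0.66000
Parallel ([0.72236] and [0.66000]): 1 − (1 − 0.72236)(1 − 0.66000) = 0.906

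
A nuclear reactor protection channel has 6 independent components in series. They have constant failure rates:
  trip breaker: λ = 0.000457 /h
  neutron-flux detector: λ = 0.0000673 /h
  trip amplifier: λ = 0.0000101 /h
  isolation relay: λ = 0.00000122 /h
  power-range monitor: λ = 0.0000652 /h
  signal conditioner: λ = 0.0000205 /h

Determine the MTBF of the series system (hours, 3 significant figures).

Series of exponential components: λ_sys = Σ λ_i
λ_sys = 0.000457 + 0.0000673 + 0.0000101 + 0.00000122 + 0.0000652 + 0.0000205 = 6.2132e-04 /h
MTBF = 1 / λ_sys = 1610 h

1610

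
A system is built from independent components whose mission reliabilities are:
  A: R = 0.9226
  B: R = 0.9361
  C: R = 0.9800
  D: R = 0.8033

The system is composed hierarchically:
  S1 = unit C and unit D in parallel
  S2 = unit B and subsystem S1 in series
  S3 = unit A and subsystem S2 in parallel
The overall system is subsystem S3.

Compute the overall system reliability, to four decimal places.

Parallel (C and D): 1 − (1 − 0.980000)(1 − 0.803300) = 0.996066
Series (B and [0.996066]): 0.936100 × 0.996066 = 0.932417
Parallel (A and [0.932417]): 1 − (1 − 0.922600)(1 − 0.932417) = 0.9948

0.9948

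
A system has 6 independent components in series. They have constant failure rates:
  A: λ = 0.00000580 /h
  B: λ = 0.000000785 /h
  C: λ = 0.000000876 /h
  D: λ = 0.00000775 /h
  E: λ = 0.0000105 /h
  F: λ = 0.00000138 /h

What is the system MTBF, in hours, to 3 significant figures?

Series of exponential components: λ_sys = Σ λ_i
λ_sys = 0.00000580 + 0.000000785 + 0.000000876 + 0.00000775 + 0.0000105 + 0.00000138 = 2.7091e-05 /h
MTBF = 1 / λ_sys = 36900 h

36900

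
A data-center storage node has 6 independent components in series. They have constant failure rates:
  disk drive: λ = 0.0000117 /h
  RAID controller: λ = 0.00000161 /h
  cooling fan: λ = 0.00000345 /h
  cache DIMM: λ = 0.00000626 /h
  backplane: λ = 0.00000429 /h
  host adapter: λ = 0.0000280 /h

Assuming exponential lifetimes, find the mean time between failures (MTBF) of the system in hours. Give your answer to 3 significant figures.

Series of exponential components: λ_sys = Σ λ_i
λ_sys = 0.0000117 + 0.00000161 + 0.00000345 + 0.00000626 + 0.00000429 + 0.0000280 = 5.5310e-05 /h
MTBF = 1 / λ_sys = 18100 h

18100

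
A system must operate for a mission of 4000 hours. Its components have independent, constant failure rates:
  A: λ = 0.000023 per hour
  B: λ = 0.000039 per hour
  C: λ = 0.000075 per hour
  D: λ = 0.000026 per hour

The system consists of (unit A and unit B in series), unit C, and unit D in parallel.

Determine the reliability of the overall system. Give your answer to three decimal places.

0.994

R(A) = exp(−0.000023 × 4000) = 0.91211
R(B) = exp(−0.000039 × 4000) = 0.85556
R(C) = exp(−0.000075 × 4000) = 0.74082
R(D) = exp(−0.000026 × 4000) = 0.90123
Series (A and B): 0.91211 × 0.85556 = 0.78036
Parallel ([0.78036], C, and D): 1 − (1 − 0.78036)(1 − 0.74082)(1 − 0.90123) = 0.994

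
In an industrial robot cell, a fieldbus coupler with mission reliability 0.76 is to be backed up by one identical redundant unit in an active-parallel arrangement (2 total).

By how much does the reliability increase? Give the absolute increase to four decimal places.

R_before = 0.76
R_after = 1 − (1 − 0.76)^2 = 0.9424
ΔR = 0.9424 − 0.76 = 0.1824

0.1824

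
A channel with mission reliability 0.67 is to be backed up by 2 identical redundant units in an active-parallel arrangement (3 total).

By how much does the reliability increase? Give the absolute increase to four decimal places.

0.2941

R_before = 0.67
R_after = 1 − (1 − 0.67)^3 = 0.9641
ΔR = 0.9641 − 0.67 = 0.2941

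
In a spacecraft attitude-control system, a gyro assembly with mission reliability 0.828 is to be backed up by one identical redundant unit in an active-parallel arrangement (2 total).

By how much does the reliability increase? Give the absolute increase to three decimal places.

0.142

R_before = 0.828
R_after = 1 − (1 − 0.828)^2 = 0.970
ΔR = 0.970 − 0.828 = 0.142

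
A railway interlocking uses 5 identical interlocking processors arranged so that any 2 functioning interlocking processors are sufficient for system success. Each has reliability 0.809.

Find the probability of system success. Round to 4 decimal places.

0.9944

R = Σ_{i=2}^{5} C(5,i) p^i (1−p)^{5−i} with p = 0.809
C(5,2)·0.809^2·0.191^3 = 0.045603
C(5,3)·0.809^3·0.191^2 = 0.193158
C(5,4)·0.809^4·0.191^1 = 0.409070
C(5,5)·0.809^5·0.191^0 = 0.346531
Sum = 0.9944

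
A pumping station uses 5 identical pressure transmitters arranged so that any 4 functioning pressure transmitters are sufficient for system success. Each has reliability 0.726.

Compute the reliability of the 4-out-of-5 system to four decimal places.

R = Σ_{i=4}^{5} C(5,i) p^i (1−p)^{5−i} with p = 0.726
C(5,4)·0.726^4·0.274^1 = 0.380598
C(5,5)·0.726^5·0.274^0 = 0.201689
Sum = 0.5823

0.5823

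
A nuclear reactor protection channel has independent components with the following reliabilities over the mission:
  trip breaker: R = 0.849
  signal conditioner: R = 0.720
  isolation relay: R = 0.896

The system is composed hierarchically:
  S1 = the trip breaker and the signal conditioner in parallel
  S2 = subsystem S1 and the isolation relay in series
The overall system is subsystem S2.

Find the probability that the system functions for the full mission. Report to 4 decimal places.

Parallel (trip breaker and signal conditioner): 1 − (1 − 0.849000)(1 − 0.720000) = 0.957720
Series ([0.957720] and isolation relay): 0.957720 × 0.896000 = 0.8581

0.8581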